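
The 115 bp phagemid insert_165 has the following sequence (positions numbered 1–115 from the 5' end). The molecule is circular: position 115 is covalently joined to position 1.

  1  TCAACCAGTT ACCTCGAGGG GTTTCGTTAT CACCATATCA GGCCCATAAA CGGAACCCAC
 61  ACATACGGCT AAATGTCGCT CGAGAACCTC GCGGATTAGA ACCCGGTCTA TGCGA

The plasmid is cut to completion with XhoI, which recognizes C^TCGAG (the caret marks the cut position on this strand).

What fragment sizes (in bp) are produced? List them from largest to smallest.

XhoI sites (CTCGAG) start at positions 13, 79.
XhoI cuts after the first base of each site, so after positions 13, 79.
Circular molecule, 2 cuts → 2 fragments:
  14–79 → 66 bp
  80–115 then 1–13 → 36 + 13 = 49 bp
Sorted largest to smallest: 66, 49 bp.

66, 49 bp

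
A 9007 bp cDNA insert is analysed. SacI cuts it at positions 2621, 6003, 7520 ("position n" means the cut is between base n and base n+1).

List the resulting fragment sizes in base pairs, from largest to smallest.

Linear molecule, 3 cuts → 4 fragments:
  2621 − 0 = 2621 bp
  6003 − 2621 = 3382 bp
  7520 − 6003 = 1517 bp
  9007 − 7520 = 1487 bp
Sorted largest to smallest: 3382, 2621, 1517, 1487 bp.

3382, 2621, 1517, 1487 bp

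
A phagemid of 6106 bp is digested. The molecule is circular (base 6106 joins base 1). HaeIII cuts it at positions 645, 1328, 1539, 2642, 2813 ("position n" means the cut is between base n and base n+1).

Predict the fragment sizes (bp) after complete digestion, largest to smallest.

3938, 1103, 683, 211, 171 bp

Circular molecule, 5 cuts → 5 fragments:
  1328 − 645 = 683 bp
  1539 − 1328 = 211 bp
  2642 − 1539 = 1103 bp
  2813 − 2642 = 171 bp
  wrap: 6106 − 2813 + 645 = 3938 bp
Sorted largest to smallest: 3938, 1103, 683, 211, 171 bp.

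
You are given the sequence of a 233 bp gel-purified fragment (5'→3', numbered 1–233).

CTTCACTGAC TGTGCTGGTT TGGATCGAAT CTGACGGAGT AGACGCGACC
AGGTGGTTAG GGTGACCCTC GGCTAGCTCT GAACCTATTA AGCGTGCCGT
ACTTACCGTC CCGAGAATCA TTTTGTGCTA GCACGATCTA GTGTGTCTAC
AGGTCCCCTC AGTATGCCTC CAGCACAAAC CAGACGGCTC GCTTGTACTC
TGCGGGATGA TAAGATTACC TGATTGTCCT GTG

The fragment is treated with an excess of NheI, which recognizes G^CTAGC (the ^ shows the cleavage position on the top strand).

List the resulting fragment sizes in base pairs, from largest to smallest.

106, 72, 55 bp

NheI sites (GCTAGC) start at positions 72, 127.
NheI cuts after the first base of each site, so after positions 72, 127.
Linear molecule, 2 cuts → 3 fragments:
  1–72 → 72 bp
  73–127 → 55 bp
  128–233 → 106 bp
Sorted largest to smallest: 106, 72, 55 bp.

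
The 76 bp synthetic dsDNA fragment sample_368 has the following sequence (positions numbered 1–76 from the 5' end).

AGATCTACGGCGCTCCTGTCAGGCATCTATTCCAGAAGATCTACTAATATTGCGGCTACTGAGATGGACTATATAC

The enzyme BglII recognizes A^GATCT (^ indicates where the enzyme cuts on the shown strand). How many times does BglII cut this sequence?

2

AGATCT occurs starting at positions 1, 37.
BglII cuts at 2 sites.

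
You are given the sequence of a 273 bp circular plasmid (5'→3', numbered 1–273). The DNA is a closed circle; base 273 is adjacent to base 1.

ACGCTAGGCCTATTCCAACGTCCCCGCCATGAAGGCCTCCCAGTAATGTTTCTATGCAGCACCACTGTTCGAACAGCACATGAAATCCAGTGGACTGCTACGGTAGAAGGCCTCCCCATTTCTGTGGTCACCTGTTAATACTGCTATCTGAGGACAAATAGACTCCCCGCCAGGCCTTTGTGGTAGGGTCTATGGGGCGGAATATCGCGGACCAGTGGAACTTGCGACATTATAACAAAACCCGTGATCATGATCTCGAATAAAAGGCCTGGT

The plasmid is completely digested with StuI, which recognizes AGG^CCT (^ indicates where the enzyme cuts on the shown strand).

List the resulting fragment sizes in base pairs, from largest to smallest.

93, 75, 64, 27, 14 bp

StuI sites (AGGCCT) start at positions 6, 33, 108, 172, 265.
StuI cuts after base 3 of each site, so after positions 8, 35, 110, 174, 267.
Circular molecule, 5 cuts → 5 fragments:
  9–35 → 27 bp
  36–110 → 75 bp
  111–174 → 64 bp
  175–267 → 93 bp
  268–273 then 1–8 → 6 + 8 = 14 bp
Sorted largest to smallest: 93, 75, 64, 27, 14 bp.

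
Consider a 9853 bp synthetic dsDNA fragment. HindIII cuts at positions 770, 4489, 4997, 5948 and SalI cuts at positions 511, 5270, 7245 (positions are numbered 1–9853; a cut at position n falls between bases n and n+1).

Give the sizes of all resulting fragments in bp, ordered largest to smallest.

3719, 2608, 1297, 678, 511, 508, 273, 259 bp

Combined cut positions (sorted): 511, 770, 4489, 4997, 5270, 5948, 7245.
Linear molecule, 7 cuts → 8 fragments:
  511 − 0 = 511 bp
  770 − 511 = 259 bp
  4489 − 770 = 3719 bp
  4997 − 4489 = 508 bp
  5270 − 4997 = 273 bp
  5948 − 5270 = 678 bp
  7245 − 5948 = 1297 bp
  9853 − 7245 = 2608 bp
Sorted largest to smallest: 3719, 2608, 1297, 678, 511, 508, 273, 259 bp.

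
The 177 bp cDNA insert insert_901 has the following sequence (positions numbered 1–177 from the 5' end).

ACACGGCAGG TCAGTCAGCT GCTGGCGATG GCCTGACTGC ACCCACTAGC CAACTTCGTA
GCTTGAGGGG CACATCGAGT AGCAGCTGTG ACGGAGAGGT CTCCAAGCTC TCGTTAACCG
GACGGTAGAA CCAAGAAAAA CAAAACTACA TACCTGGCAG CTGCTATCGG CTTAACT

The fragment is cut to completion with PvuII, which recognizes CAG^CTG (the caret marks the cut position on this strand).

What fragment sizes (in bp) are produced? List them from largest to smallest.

PvuII sites (CAGCTG) start at positions 16, 83, 158.
PvuII cuts after base 3 of each site, so after positions 18, 85, 160.
Linear molecule, 3 cuts → 4 fragments:
  1–18 → 18 bp
  19–85 → 67 bp
  86–160 → 75 bp
  161–177 → 17 bp
Sorted largest to smallest: 75, 67, 18, 17 bp.

75, 67, 18, 17 bp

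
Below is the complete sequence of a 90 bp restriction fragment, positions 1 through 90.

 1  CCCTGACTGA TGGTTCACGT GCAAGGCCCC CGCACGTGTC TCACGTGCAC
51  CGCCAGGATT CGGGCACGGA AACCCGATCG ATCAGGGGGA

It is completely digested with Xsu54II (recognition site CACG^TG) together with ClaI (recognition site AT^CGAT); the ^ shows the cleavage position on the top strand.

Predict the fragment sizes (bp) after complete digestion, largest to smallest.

33, 19, 17, 12, 9 bp

Xsu54II sites (CACGTG) start at positions 16, 33, 42.
Xsu54II cuts after base 4 of each site, so after positions 19, 36, 45.
The ClaI site (ATCGAT) starts at position 77.
ClaI cuts after base 2 of each site, so after position 78.
Combined cut positions: 19, 36, 45, 78.
Linear molecule, 4 cuts → 5 fragments:
  1–19 → 19 bp
  20–36 → 17 bp
  37–45 → 9 bp
  46–78 → 33 bp
  79–90 → 12 bp
Sorted largest to smallest: 33, 19, 17, 12, 9 bp.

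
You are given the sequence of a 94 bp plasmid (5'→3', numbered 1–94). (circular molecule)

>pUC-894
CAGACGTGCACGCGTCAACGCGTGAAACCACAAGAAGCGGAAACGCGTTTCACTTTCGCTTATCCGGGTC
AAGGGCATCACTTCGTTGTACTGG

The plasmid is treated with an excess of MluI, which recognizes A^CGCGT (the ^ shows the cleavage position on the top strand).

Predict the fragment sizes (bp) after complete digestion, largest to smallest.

61, 25, 8 bp

MluI sites (ACGCGT) start at positions 10, 18, 43.
MluI cuts after the first base of each site, so after positions 10, 18, 43.
Circular molecule, 3 cuts → 3 fragments:
  11–18 → 8 bp
  19–43 → 25 bp
  44–94 then 1–10 → 51 + 10 = 61 bp
Sorted largest to smallest: 61, 25, 8 bp.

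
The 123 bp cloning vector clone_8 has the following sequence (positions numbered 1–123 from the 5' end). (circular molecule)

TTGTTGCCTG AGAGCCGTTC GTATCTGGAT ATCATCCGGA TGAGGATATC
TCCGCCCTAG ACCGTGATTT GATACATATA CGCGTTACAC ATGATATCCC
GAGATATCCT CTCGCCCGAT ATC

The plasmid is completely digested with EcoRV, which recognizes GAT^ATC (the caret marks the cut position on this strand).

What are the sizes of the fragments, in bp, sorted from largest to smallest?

48, 33, 17, 15, 10 bp

EcoRV sites (GATATC) start at positions 28, 45, 93, 103, 118.
EcoRV cuts after base 3 of each site, so after positions 30, 47, 95, 105, 120.
Circular molecule, 5 cuts → 5 fragments:
  31–47 → 17 bp
  48–95 → 48 bp
  96–105 → 10 bp
  106–120 → 15 bp
  121–123 then 1–30 → 3 + 30 = 33 bp
Sorted largest to smallest: 48, 33, 17, 15, 10 bp.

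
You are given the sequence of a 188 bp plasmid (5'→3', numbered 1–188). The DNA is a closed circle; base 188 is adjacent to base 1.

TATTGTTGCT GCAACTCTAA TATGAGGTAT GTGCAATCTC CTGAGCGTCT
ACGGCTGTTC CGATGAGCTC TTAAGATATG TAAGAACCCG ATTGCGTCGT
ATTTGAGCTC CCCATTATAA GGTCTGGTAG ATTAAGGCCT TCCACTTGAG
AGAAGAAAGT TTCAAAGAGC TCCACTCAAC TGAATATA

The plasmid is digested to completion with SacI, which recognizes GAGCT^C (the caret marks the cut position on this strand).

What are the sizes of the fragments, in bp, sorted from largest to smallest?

SacI sites (GAGCTC) start at positions 65, 105, 167.
SacI cuts after base 5 of each site (before the last base), so after positions 69, 109, 171.
Circular molecule, 3 cuts → 3 fragments:
  70–109 → 40 bp
  110–171 → 62 bp
  172–188 then 1–69 → 17 + 69 = 86 bp
Sorted largest to smallest: 86, 62, 40 bp.

86, 62, 40 bp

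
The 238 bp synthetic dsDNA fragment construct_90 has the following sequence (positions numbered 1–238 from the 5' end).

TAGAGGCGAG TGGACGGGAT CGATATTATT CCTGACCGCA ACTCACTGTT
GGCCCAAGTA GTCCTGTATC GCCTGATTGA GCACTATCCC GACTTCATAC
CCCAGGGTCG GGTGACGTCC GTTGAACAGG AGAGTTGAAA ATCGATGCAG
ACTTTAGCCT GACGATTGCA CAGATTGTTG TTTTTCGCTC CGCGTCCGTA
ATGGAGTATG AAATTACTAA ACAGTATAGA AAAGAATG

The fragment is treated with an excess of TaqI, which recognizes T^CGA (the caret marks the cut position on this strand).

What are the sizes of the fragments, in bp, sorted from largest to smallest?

TaqI sites (TCGA) start at positions 20, 142.
TaqI cuts after the first base of each site, so after positions 20, 142.
Linear molecule, 2 cuts → 3 fragments:
  1–20 → 20 bp
  21–142 → 122 bp
  143–238 → 96 bp
Sorted largest to smallest: 122, 96, 20 bp.

122, 96, 20 bp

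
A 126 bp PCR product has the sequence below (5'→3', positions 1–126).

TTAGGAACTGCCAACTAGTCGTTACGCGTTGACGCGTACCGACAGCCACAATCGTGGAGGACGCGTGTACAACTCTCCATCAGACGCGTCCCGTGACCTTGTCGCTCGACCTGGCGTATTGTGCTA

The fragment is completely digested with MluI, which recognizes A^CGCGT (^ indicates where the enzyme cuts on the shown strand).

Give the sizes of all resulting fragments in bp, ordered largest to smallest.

42, 29, 24, 23, 8 bp

MluI sites (ACGCGT) start at positions 24, 32, 61, 84.
MluI cuts after the first base of each site, so after positions 24, 32, 61, 84.
Linear molecule, 4 cuts → 5 fragments:
  1–24 → 24 bp
  25–32 → 8 bp
  33–61 → 29 bp
  62–84 → 23 bp
  85–126 → 42 bp
Sorted largest to smallest: 42, 29, 24, 23, 8 bp.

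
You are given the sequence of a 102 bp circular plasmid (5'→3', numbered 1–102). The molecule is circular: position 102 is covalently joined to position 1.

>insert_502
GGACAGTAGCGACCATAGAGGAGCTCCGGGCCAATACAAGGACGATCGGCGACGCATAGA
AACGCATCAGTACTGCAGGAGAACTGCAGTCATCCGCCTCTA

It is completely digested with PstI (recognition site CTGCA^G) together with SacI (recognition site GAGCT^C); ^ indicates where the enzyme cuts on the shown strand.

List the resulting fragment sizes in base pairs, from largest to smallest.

PstI sites (CTGCAG) start at positions 73, 84.
PstI cuts after base 5 of each site (before the last base), so after positions 77, 88.
The SacI site (GAGCTC) starts at position 21.
SacI cuts after base 5 of each site (before the last base), so after position 25.
Combined cut positions: 25, 77, 88.
Circular molecule, 3 cuts → 3 fragments:
  26–77 → 52 bp
  78–88 → 11 bp
  89–102 then 1–25 → 14 + 25 = 39 bp
Sorted largest to smallest: 52, 39, 11 bp.

52, 39, 11 bp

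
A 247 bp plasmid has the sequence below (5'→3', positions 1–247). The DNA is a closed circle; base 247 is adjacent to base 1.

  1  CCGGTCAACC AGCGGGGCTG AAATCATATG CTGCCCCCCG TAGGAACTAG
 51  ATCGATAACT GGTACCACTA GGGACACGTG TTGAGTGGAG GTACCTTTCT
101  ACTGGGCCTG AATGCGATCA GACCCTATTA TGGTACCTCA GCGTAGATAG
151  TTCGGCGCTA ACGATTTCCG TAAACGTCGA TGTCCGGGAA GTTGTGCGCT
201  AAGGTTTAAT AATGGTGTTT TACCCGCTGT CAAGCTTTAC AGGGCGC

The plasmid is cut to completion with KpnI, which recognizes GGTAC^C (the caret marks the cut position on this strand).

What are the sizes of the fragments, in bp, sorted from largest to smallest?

KpnI sites (GGTACC) start at positions 61, 90, 132.
KpnI cuts after base 5 of each site (before the last base), so after positions 65, 94, 136.
Circular molecule, 3 cuts → 3 fragments:
  66–94 → 29 bp
  95–136 → 42 bp
  137–247 then 1–65 → 111 + 65 = 176 bp
Sorted largest to smallest: 176, 42, 29 bp.

176, 42, 29 bp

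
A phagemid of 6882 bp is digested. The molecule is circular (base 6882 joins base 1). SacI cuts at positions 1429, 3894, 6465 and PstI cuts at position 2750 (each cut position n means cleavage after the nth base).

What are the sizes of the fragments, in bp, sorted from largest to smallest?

2571, 1846, 1321, 1144 bp

Combined cut positions (sorted): 1429, 2750, 3894, 6465.
Circular molecule, 4 cuts → 4 fragments:
  2750 − 1429 = 1321 bp
  3894 − 2750 = 1144 bp
  6465 − 3894 = 2571 bp
  wrap: 6882 − 6465 + 1429 = 1846 bp
Sorted largest to smallest: 2571, 1846, 1321, 1144 bp.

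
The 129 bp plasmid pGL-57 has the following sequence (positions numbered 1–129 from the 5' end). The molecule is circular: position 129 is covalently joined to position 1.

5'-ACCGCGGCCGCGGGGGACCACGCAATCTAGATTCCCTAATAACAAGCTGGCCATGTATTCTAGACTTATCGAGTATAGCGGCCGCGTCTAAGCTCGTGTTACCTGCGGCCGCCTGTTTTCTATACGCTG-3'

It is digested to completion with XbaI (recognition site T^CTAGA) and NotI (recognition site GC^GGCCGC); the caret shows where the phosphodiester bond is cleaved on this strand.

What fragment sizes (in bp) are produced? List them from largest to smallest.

33, 28, 27, 21, 20 bp

XbaI sites (TCTAGA) start at positions 26, 59.
XbaI cuts after the first base of each site, so after positions 26, 59.
NotI sites (GCGGCCGC) start at positions 4, 78, 105.
NotI cuts after base 2 of each site, so after positions 5, 79, 106.
Combined cut positions: 5, 26, 59, 79, 106.
Circular molecule, 5 cuts → 5 fragments:
  6–26 → 21 bp
  27–59 → 33 bp
  60–79 → 20 bp
  80–106 → 27 bp
  107–129 then 1–5 → 23 + 5 = 28 bp
Sorted largest to smallest: 33, 28, 27, 21, 20 bp.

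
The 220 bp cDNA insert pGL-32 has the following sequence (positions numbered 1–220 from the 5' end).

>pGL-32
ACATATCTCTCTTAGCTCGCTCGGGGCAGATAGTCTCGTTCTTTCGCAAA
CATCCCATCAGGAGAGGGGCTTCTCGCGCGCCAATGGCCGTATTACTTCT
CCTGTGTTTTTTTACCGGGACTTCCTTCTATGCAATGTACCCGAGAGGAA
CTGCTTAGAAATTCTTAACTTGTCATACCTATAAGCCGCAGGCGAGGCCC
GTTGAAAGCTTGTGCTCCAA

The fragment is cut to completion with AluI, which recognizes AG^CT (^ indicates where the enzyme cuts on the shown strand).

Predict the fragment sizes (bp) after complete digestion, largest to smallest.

193, 15, 12 bp

AluI sites (AGCT) start at positions 14, 207.
AluI cuts after base 2 of each site, so after positions 15, 208.
Linear molecule, 2 cuts → 3 fragments:
  1–15 → 15 bp
  16–208 → 193 bp
  209–220 → 12 bp
Sorted largest to smallest: 193, 15, 12 bp.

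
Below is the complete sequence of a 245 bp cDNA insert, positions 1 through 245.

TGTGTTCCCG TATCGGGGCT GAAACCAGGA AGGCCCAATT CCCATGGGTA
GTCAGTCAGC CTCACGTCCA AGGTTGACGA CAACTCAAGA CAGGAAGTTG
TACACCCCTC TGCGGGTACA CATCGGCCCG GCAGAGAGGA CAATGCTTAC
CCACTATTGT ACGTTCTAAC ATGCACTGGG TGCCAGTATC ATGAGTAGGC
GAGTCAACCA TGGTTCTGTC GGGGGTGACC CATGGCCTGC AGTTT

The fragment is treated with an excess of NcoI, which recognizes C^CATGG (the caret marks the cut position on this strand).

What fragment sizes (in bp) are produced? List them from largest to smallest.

NcoI sites (CCATGG) start at positions 42, 208, 230.
NcoI cuts after the first base of each site, so after positions 42, 208, 230.
Linear molecule, 3 cuts → 4 fragments:
  1–42 → 42 bp
  43–208 → 166 bp
  209–230 → 22 bp
  231–245 → 15 bp
Sorted largest to smallest: 166, 42, 22, 15 bp.

166, 42, 22, 15 bp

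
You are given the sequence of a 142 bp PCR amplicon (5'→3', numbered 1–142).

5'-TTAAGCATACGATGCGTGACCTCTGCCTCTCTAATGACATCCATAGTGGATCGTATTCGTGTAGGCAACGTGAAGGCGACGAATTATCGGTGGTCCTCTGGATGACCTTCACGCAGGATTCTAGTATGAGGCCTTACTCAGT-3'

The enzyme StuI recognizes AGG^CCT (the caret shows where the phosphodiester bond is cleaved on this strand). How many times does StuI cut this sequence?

AGGCCT occurs starting at position 129.
StuI cuts at 1 site.

1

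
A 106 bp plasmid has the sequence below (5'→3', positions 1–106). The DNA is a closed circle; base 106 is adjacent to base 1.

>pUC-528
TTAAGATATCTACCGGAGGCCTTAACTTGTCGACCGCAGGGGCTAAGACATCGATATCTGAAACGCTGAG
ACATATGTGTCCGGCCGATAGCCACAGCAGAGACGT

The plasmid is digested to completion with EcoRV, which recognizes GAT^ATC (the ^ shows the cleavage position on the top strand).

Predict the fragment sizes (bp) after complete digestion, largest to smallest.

58, 48 bp

EcoRV sites (GATATC) start at positions 5, 53.
EcoRV cuts after base 3 of each site, so after positions 7, 55.
Circular molecule, 2 cuts → 2 fragments:
  8–55 → 48 bp
  56–106 then 1–7 → 51 + 7 = 58 bp
Sorted largest to smallest: 58, 48 bp.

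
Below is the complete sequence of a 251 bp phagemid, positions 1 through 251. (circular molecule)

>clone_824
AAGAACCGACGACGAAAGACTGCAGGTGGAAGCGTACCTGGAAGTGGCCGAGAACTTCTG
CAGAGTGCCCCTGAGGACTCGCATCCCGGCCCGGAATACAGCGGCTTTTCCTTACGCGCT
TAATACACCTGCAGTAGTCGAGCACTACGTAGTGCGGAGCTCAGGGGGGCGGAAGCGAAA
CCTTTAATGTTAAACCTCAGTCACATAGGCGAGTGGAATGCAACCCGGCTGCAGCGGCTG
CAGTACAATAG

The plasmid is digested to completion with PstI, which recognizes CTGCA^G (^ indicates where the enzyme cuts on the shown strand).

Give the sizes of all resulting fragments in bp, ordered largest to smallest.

100, 71, 38, 33, 9 bp

PstI sites (CTGCAG) start at positions 20, 58, 129, 229, 238.
PstI cuts after base 5 of each site (before the last base), so after positions 24, 62, 133, 233, 242.
Circular molecule, 5 cuts → 5 fragments:
  25–62 → 38 bp
  63–133 → 71 bp
  134–233 → 100 bp
  234–242 → 9 bp
  243–251 then 1–24 → 9 + 24 = 33 bp
Sorted largest to smallest: 100, 71, 38, 33, 9 bp.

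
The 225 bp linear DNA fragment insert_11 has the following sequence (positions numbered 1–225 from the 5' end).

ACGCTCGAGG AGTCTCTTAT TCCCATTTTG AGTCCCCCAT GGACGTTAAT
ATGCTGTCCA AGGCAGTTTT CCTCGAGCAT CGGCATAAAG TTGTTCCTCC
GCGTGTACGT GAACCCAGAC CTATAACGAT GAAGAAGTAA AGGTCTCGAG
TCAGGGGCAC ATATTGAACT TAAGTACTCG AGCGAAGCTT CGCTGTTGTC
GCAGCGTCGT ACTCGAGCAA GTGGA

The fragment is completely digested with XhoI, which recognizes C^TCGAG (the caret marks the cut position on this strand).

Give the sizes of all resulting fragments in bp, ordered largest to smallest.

XhoI sites (CTCGAG) start at positions 4, 72, 145, 177, 212.
XhoI cuts after the first base of each site, so after positions 4, 72, 145, 177, 212.
Linear molecule, 5 cuts → 6 fragments:
  1–4 → 4 bp
  5–72 → 68 bp
  73–145 → 73 bp
  146–177 → 32 bp
  178–212 → 35 bp
  213–225 → 13 bp
Sorted largest to smallest: 73, 68, 35, 32, 13, 4 bp.

73, 68, 35, 32, 13, 4 bp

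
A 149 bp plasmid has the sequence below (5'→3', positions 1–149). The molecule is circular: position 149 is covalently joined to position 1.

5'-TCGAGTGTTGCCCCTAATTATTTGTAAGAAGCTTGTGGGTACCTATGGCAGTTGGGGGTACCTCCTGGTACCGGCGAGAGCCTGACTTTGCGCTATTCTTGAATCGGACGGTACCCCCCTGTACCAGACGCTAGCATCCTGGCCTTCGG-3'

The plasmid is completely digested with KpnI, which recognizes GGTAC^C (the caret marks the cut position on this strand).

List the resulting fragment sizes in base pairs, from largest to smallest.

77, 43, 19, 10 bp

KpnI sites (GGTACC) start at positions 38, 57, 67, 110.
KpnI cuts after base 5 of each site (before the last base), so after positions 42, 61, 71, 114.
Circular molecule, 4 cuts → 4 fragments:
  43–61 → 19 bp
  62–71 → 10 bp
  72–114 → 43 bp
  115–149 then 1–42 → 35 + 42 = 77 bp
Sorted largest to smallest: 77, 43, 19, 10 bp.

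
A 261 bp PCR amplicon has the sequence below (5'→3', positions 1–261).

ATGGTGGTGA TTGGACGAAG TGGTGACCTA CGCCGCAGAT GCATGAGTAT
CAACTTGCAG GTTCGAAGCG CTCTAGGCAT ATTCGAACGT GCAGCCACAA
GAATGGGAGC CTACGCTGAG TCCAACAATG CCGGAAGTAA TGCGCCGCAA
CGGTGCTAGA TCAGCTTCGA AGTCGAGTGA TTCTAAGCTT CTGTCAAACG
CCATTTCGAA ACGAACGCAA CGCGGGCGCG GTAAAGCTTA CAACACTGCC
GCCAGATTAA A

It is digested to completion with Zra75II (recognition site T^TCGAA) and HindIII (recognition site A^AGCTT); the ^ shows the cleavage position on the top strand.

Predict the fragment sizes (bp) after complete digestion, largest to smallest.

Zra75II sites (TTCGAA) start at positions 62, 82, 166, 205.
Zra75II cuts after the first base of each site, so after positions 62, 82, 166, 205.
HindIII sites (AAGCTT) start at positions 185, 234.
HindIII cuts after the first base of each site, so after positions 185, 234.
Combined cut positions: 62, 82, 166, 185, 205, 234.
Linear molecule, 6 cuts → 7 fragments:
  1–62 → 62 bp
  63–82 → 20 bp
  83–166 → 84 bp
  167–185 → 19 bp
  186–205 → 20 bp
  206–234 → 29 bp
  235–261 → 27 bp
Sorted largest to smallest: 84, 62, 29, 27, 20, 20, 19 bp.

84, 62, 29, 27, 20, 20, 19 bp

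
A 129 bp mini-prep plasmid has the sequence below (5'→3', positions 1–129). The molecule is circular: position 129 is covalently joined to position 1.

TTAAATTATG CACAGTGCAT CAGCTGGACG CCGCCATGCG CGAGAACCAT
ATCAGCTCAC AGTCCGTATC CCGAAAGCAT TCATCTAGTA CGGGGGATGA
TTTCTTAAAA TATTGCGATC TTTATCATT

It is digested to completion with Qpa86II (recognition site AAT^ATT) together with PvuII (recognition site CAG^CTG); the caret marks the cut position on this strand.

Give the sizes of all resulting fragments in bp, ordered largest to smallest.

88, 41 bp

The Qpa86II site (AATATT) starts at position 109.
Qpa86II cuts after base 3 of each site, so after position 111.
The PvuII site (CAGCTG) starts at position 21.
PvuII cuts after base 3 of each site, so after position 23.
Combined cut positions: 23, 111.
Circular molecule, 2 cuts → 2 fragments:
  24–111 → 88 bp
  112–129 then 1–23 → 18 + 23 = 41 bp
Sorted largest to smallest: 88, 41 bp.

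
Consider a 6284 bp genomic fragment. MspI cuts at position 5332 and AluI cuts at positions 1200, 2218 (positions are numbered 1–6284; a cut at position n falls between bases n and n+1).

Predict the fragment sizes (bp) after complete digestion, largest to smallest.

3114, 1200, 1018, 952 bp

Combined cut positions (sorted): 1200, 2218, 5332.
Linear molecule, 3 cuts → 4 fragments:
  1200 − 0 = 1200 bp
  2218 − 1200 = 1018 bp
  5332 − 2218 = 3114 bp
  6284 − 5332 = 952 bp
Sorted largest to smallest: 3114, 1200, 1018, 952 bp.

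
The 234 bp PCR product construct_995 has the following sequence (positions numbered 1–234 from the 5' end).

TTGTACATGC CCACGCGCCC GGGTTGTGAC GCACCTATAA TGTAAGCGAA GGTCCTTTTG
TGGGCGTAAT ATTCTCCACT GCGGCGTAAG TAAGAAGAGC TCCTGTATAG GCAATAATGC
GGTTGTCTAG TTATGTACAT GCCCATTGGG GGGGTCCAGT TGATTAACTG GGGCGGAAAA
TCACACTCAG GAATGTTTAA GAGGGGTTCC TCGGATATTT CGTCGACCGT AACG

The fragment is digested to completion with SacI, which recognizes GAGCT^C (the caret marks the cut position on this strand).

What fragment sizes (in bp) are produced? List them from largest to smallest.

The SacI site (GAGCTC) starts at position 97.
SacI cuts after base 5 of each site (before the last base), so after position 101.
Linear molecule, 1 cut → 2 fragments:
  1–101 → 101 bp
  102–234 → 133 bp
Sorted largest to smallest: 133, 101 bp.

133, 101 bp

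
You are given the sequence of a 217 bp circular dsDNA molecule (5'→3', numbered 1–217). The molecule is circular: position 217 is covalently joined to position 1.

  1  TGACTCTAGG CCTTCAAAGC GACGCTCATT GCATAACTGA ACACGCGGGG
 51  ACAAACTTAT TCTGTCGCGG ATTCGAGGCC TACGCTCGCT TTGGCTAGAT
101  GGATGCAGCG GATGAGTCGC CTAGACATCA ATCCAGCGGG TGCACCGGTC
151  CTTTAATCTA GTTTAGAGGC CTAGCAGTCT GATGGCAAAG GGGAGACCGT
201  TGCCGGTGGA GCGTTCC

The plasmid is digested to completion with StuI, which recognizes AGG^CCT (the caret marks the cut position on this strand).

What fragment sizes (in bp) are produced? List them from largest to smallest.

91, 68, 58 bp

StuI sites (AGGCCT) start at positions 8, 76, 167.
StuI cuts after base 3 of each site, so after positions 10, 78, 169.
Circular molecule, 3 cuts → 3 fragments:
  11–78 → 68 bp
  79–169 → 91 bp
  170–217 then 1–10 → 48 + 10 = 58 bp
Sorted largest to smallest: 91, 68, 58 bp.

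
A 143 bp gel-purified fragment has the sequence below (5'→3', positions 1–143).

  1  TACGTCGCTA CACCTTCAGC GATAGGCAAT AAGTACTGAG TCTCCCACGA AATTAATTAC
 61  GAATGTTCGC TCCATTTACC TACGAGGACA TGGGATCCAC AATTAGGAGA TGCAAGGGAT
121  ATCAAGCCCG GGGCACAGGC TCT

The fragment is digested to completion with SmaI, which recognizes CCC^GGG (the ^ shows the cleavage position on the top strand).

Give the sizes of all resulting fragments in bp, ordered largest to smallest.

129, 14 bp

The SmaI site (CCCGGG) starts at position 127.
SmaI cuts after base 3 of each site, so after position 129.
Linear molecule, 1 cut → 2 fragments:
  1–129 → 129 bp
  130–143 → 14 bp
Sorted largest to smallest: 129, 14 bp.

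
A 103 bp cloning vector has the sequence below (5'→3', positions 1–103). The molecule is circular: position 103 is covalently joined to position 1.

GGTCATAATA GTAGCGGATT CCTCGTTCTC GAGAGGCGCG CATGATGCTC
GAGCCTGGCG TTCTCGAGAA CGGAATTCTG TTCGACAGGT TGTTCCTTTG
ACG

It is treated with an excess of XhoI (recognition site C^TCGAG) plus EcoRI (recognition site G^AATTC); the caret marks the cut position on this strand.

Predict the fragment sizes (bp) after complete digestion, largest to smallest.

58, 20, 15, 10 bp

XhoI sites (CTCGAG) start at positions 28, 48, 63.
XhoI cuts after the first base of each site, so after positions 28, 48, 63.
The EcoRI site (GAATTC) starts at position 73.
EcoRI cuts after the first base of each site, so after position 73.
Combined cut positions: 28, 48, 63, 73.
Circular molecule, 4 cuts → 4 fragments:
  29–48 → 20 bp
  49–63 → 15 bp
  64–73 → 10 bp
  74–103 then 1–28 → 30 + 28 = 58 bp
Sorted largest to smallest: 58, 20, 15, 10 bp.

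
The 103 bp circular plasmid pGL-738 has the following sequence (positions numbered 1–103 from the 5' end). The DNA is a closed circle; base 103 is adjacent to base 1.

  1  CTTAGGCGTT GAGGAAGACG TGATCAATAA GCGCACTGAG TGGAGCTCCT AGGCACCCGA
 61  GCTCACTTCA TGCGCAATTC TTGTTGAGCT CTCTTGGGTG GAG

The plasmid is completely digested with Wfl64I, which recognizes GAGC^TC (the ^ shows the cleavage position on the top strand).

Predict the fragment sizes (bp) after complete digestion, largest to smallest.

Wfl64I sites (GAGCTC) start at positions 43, 59, 86.
Wfl64I cuts after base 4 of each site, so after positions 46, 62, 89.
Circular molecule, 3 cuts → 3 fragments:
  47–62 → 16 bp
  63–89 → 27 bp
  90–103 then 1–46 → 14 + 46 = 60 bp
Sorted largest to smallest: 60, 27, 16 bp.

60, 27, 16 bp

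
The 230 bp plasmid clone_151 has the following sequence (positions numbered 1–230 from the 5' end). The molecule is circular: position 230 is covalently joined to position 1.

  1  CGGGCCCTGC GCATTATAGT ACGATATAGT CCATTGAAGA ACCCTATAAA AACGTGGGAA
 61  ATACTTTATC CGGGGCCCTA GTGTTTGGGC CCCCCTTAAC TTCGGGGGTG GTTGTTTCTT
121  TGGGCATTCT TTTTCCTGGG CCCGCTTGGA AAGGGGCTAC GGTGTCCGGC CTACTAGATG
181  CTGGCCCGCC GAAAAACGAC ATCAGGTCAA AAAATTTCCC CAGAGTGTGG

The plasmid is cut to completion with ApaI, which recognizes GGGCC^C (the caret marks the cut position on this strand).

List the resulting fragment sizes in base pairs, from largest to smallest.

ApaI sites (GGGCCC) start at positions 2, 73, 87, 138.
ApaI cuts after base 5 of each site (before the last base), so after positions 6, 77, 91, 142.
Circular molecule, 4 cuts → 4 fragments:
  7–77 → 71 bp
  78–91 → 14 bp
  92–142 → 51 bp
  143–230 then 1–6 → 88 + 6 = 94 bp
Sorted largest to smallest: 94, 71, 51, 14 bp.

94, 71, 51, 14 bp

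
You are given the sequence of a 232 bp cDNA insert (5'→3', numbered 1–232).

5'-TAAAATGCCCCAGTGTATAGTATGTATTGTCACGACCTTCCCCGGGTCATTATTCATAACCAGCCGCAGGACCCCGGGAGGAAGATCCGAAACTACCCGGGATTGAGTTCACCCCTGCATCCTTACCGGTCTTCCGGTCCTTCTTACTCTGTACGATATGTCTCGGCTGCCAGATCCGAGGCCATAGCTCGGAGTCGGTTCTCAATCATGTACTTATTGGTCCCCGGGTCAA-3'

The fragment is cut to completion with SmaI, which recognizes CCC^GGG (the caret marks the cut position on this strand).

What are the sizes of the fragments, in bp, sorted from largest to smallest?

127, 43, 32, 23, 7 bp

SmaI sites (CCCGGG) start at positions 41, 73, 96, 223.
SmaI cuts after base 3 of each site, so after positions 43, 75, 98, 225.
Linear molecule, 4 cuts → 5 fragments:
  1–43 → 43 bp
  44–75 → 32 bp
  76–98 → 23 bp
  99–225 → 127 bp
  226–232 → 7 bp
Sorted largest to smallest: 127, 43, 32, 23, 7 bp.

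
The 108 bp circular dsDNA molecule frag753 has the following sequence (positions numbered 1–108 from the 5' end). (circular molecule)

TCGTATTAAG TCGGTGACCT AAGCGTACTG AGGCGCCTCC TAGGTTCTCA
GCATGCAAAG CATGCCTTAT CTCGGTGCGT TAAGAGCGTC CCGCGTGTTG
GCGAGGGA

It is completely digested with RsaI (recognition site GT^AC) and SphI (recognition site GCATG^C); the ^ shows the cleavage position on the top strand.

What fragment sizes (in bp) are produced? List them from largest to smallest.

The RsaI site (GTAC) starts at position 25.
RsaI cuts after base 2 of each site, so after position 26.
SphI sites (GCATGC) start at positions 51, 60.
SphI cuts after base 5 of each site (before the last base), so after positions 55, 64.
Combined cut positions: 26, 55, 64.
Circular molecule, 3 cuts → 3 fragments:
  27–55 → 29 bp
  56–64 → 9 bp
  65–108 then 1–26 → 44 + 26 = 70 bp
Sorted largest to smallest: 70, 29, 9 bp.

70, 29, 9 bp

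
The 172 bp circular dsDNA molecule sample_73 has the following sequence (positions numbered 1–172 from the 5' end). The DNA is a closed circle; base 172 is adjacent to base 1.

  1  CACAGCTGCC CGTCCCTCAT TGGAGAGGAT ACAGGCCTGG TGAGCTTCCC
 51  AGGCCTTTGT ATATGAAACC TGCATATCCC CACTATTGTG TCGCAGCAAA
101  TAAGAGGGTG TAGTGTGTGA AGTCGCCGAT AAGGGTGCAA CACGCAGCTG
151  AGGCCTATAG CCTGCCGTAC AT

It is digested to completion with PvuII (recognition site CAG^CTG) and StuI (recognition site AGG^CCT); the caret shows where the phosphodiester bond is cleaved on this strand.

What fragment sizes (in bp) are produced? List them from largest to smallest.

PvuII sites (CAGCTG) start at positions 3, 145.
PvuII cuts after base 3 of each site, so after positions 5, 147.
StuI sites (AGGCCT) start at positions 33, 51, 151.
StuI cuts after base 3 of each site, so after positions 35, 53, 153.
Combined cut positions: 5, 35, 53, 147, 153.
Circular molecule, 5 cuts → 5 fragments:
  6–35 → 30 bp
  36–53 → 18 bp
  54–147 → 94 bp
  148–153 → 6 bp
  154–172 then 1–5 → 19 + 5 = 24 bp
Sorted largest to smallest: 94, 30, 24, 18, 6 bp.

94, 30, 24, 18, 6 bp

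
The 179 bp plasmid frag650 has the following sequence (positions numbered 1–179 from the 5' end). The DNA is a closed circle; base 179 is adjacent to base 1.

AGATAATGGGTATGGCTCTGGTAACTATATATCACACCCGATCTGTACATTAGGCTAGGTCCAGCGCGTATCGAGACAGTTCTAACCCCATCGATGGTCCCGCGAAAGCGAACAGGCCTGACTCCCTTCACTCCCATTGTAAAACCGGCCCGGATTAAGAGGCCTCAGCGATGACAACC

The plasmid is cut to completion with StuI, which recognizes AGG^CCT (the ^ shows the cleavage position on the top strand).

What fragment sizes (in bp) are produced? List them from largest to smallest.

StuI sites (AGGCCT) start at positions 114, 160.
StuI cuts after base 3 of each site, so after positions 116, 162.
Circular molecule, 2 cuts → 2 fragments:
  117–162 → 46 bp
  163–179 then 1–116 → 17 + 116 = 133 bp
Sorted largest to smallest: 133, 46 bp.

133, 46 bp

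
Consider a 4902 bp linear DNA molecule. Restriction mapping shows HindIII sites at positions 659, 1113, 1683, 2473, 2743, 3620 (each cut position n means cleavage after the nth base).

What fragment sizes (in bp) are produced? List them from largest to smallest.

1282, 877, 790, 659, 570, 454, 270 bp

Linear molecule, 6 cuts → 7 fragments:
  659 − 0 = 659 bp
  1113 − 659 = 454 bp
  1683 − 1113 = 570 bp
  2473 − 1683 = 790 bp
  2743 − 2473 = 270 bp
  3620 − 2743 = 877 bp
  4902 − 3620 = 1282 bp
Sorted largest to smallest: 1282, 877, 790, 659, 570, 454, 270 bp.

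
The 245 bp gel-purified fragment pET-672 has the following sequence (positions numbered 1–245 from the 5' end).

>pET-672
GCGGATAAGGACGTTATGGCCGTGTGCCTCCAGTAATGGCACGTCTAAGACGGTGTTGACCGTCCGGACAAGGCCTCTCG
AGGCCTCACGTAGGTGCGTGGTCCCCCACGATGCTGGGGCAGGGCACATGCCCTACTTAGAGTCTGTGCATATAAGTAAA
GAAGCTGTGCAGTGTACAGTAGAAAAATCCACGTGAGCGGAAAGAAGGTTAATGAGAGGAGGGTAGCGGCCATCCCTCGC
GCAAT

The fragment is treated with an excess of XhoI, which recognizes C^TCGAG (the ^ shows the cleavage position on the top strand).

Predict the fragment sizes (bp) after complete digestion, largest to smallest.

The XhoI site (CTCGAG) starts at position 77.
XhoI cuts after the first base of each site, so after position 77.
Linear molecule, 1 cut → 2 fragments:
  1–77 → 77 bp
  78–245 → 168 bp
Sorted largest to smallest: 168, 77 bp.

168, 77 bp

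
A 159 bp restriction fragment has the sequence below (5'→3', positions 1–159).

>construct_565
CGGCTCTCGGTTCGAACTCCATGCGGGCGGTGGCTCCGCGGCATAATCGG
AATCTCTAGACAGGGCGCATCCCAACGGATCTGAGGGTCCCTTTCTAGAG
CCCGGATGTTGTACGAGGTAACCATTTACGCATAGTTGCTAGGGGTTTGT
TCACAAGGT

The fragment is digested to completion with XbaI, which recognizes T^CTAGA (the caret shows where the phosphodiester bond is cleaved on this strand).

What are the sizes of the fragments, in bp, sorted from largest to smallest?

XbaI sites (TCTAGA) start at positions 55, 94.
XbaI cuts after the first base of each site, so after positions 55, 94.
Linear molecule, 2 cuts → 3 fragments:
  1–55 → 55 bp
  56–94 → 39 bp
  95–159 → 65 bp
Sorted largest to smallest: 65, 55, 39 bp.

65, 55, 39 bp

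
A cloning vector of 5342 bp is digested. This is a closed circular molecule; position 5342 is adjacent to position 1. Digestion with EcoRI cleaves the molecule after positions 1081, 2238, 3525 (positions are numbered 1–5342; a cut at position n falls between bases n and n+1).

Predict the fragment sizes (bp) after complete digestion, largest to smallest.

Circular molecule, 3 cuts → 3 fragments:
  2238 − 1081 = 1157 bp
  3525 − 2238 = 1287 bp
  wrap: 5342 − 3525 + 1081 = 2898 bp
Sorted largest to smallest: 2898, 1287, 1157 bp.

2898, 1287, 1157 bp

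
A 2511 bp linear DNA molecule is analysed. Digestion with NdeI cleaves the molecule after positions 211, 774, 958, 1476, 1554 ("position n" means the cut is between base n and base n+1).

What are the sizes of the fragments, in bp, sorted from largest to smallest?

Linear molecule, 5 cuts → 6 fragments:
  211 − 0 = 211 bp
  774 − 211 = 563 bp
  958 − 774 = 184 bp
  1476 − 958 = 518 bp
  1554 − 1476 = 78 bp
  2511 − 1554 = 957 bp
Sorted largest to smallest: 957, 563, 518, 211, 184, 78 bp.

957, 563, 518, 211, 184, 78 bp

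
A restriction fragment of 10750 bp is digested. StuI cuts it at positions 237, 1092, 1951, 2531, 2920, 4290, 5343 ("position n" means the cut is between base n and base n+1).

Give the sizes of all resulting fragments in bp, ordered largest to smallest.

5407, 1370, 1053, 859, 855, 580, 389, 237 bp

Linear molecule, 7 cuts → 8 fragments:
  237 − 0 = 237 bp
  1092 − 237 = 855 bp
  1951 − 1092 = 859 bp
  2531 − 1951 = 580 bp
  2920 − 2531 = 389 bp
  4290 − 2920 = 1370 bp
  5343 − 4290 = 1053 bp
  10750 − 5343 = 5407 bp
Sorted largest to smallest: 5407, 1370, 1053, 859, 855, 580, 389, 237 bp.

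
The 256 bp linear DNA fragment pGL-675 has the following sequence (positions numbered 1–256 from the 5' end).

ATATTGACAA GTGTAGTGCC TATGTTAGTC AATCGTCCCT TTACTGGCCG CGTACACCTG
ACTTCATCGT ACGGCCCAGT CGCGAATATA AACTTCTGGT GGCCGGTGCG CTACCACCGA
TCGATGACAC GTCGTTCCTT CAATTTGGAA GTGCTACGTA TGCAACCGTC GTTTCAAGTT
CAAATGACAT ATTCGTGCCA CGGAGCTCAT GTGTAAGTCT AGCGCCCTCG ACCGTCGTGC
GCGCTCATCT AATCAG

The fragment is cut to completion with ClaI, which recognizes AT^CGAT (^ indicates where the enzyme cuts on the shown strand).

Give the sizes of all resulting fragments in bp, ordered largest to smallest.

The ClaI site (ATCGAT) starts at position 120.
ClaI cuts after base 2 of each site, so after position 121.
Linear molecule, 1 cut → 2 fragments:
  1–121 → 121 bp
  122–256 → 135 bp
Sorted largest to smallest: 135, 121 bp.

135, 121 bp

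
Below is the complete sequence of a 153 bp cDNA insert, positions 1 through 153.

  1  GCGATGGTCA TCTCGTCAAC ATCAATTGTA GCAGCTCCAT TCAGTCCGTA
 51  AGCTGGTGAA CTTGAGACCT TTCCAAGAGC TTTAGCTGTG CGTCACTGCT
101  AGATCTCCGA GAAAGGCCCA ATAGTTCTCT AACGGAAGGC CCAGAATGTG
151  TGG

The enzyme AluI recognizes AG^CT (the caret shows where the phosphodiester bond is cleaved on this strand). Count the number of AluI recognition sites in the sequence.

4

AGCT occurs starting at positions 33, 51, 78, 84.
AluI cuts at 4 sites.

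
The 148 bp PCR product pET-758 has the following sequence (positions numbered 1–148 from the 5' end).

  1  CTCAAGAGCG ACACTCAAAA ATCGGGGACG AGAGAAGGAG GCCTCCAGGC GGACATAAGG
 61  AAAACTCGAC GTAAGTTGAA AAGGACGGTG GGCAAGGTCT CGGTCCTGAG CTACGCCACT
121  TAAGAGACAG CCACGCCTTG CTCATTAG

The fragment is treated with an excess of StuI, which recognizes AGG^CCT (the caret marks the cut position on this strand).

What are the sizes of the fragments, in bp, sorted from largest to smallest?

The StuI site (AGGCCT) starts at position 39.
StuI cuts after base 3 of each site, so after position 41.
Linear molecule, 1 cut → 2 fragments:
  1–41 → 41 bp
  42–148 → 107 bp
Sorted largest to smallest: 107, 41 bp.

107, 41 bp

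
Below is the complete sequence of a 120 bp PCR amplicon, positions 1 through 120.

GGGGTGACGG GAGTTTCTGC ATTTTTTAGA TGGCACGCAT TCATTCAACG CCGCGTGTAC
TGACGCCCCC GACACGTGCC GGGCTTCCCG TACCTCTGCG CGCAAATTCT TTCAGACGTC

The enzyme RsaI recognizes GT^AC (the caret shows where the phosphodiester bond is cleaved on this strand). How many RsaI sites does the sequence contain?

GTAC occurs starting at positions 57, 90.
RsaI cuts at 2 sites.

2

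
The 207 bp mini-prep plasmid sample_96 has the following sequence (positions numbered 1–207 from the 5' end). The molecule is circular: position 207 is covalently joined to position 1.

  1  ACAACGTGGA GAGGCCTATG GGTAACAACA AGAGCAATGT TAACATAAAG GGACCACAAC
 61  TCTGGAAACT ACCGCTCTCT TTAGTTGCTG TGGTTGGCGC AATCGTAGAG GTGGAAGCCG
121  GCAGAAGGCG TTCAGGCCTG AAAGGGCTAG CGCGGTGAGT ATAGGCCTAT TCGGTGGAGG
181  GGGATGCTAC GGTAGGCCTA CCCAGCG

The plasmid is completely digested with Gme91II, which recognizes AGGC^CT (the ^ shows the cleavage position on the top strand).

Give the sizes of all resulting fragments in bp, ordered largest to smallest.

122, 31, 29, 25 bp

Gme91II sites (AGGCCT) start at positions 12, 134, 163, 194.
Gme91II cuts after base 4 of each site, so after positions 15, 137, 166, 197.
Circular molecule, 4 cuts → 4 fragments:
  16–137 → 122 bp
  138–166 → 29 bp
  167–197 → 31 bp
  198–207 then 1–15 → 10 + 15 = 25 bp
Sorted largest to smallest: 122, 31, 29, 25 bp.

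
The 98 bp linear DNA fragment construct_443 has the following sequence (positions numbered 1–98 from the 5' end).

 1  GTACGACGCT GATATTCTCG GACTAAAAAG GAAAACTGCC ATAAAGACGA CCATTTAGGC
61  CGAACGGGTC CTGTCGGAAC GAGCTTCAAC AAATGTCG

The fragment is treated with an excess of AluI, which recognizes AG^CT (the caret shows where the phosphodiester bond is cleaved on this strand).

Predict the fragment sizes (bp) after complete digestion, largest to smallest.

The AluI site (AGCT) starts at position 82.
AluI cuts after base 2 of each site, so after position 83.
Linear molecule, 1 cut → 2 fragments:
  1–83 → 83 bp
  84–98 → 15 bp
Sorted largest to smallest: 83, 15 bp.

83, 15 bp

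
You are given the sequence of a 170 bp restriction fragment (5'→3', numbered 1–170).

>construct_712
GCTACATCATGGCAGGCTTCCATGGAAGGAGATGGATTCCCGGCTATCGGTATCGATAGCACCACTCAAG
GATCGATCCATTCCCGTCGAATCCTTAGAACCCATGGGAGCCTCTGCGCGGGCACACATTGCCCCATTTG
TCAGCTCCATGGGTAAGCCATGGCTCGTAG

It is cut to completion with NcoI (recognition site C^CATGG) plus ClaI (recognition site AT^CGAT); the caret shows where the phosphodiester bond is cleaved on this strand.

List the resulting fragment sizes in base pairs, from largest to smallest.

45, 33, 29, 20, 20, 12, 11 bp

NcoI sites (CCATGG) start at positions 20, 102, 147, 158.
NcoI cuts after the first base of each site, so after positions 20, 102, 147, 158.
ClaI sites (ATCGAT) start at positions 52, 72.
ClaI cuts after base 2 of each site, so after positions 53, 73.
Combined cut positions: 20, 53, 73, 102, 147, 158.
Linear molecule, 6 cuts → 7 fragments:
  1–20 → 20 bp
  21–53 → 33 bp
  54–73 → 20 bp
  74–102 → 29 bp
  103–147 → 45 bp
  148–158 → 11 bp
  159–170 → 12 bp
Sorted largest to smallest: 45, 33, 29, 20, 20, 12, 11 bp.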